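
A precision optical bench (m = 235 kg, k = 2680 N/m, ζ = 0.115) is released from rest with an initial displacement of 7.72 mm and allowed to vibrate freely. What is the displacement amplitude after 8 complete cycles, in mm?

0.0229 mm

Logarithmic decrement δ = 2πζ/√(1 − ζ²) = 2π × 0.1150/√(1 − 0.0132) = 0.7274.
After n cycles, x_n/x₀ = e^(−nδ), so x_8 = 7.72 × e^(−8 × 0.7274) = 7.72 × 0.002970 = 0.02293 mm.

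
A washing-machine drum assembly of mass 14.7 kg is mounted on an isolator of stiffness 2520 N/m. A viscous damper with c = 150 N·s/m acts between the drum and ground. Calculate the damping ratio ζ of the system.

ω_n = √(k/m) = √(2520/14.7) = 13.09 rad/s.
Critical damping c_c = 2√(k·m) = 2√(2520 × 14.7) = 384.9 N·s/m, so ζ = c/c_c = 150/384.9 = 0.3897.

0.390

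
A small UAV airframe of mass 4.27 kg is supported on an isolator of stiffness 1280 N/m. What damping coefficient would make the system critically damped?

c_c = 2√(k·m) = 2√(1280 × 4.27) = 2 × 73.93 = 147.9 N·s/m.

148 N·s/m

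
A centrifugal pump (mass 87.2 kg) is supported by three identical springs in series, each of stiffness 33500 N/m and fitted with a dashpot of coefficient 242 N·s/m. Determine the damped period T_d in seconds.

0.559 s

Series springs: 1/k_eq = 3/33500, so k_eq = 33500/3 = 11170 N/m.
ω_n = √(k_eq/m) = √(11170/87.2) = 11.32 rad/s.
Critical damping c_c = 2√(k_eq·m) = 2√(11170 × 87.2) = 1974 N·s/m, so ζ = c/c_c = 242/1974 = 0.1226.
ω_d = ω_n√(1 − ζ²) = 11.32 × √(1 − 0.0150) = 11.23 rad/s.
T_d = 2π/ω_d = 0.5595 s.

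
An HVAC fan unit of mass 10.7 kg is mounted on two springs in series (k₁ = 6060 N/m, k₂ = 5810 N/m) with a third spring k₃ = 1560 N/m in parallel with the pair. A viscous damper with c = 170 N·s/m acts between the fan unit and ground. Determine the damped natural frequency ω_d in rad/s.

19.0 rad/s

Series pair: k_s = k₁k₂/(k₁+k₂) = (6060)(5810)/(6060 + 5810) = 2966 N/m. In parallel with k₃: k_eq = 2966 + 1560 = 4526 N/m.
ω_n = √(k_eq/m) = √(4526/10.7) = 20.57 rad/s.
Critical damping c_c = 2√(k_eq·m) = 2√(4526 × 10.7) = 440.1 N·s/m, so ζ = c/c_c = 170/440.1 = 0.3862.
ω_d = ω_n√(1 − ζ²) = 20.57 × √(1 − 0.149) = 18.97 rad/s.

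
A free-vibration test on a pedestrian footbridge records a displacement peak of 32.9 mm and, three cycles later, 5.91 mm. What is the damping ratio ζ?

0.0907

Logarithmic decrement δ = (1/n)·ln(x₀/x_n) = (1/3)·ln(32.9/5.91) = (1/3)·ln(5.567) = 0.5723.
ζ = δ/√(4π² + δ²) = 0.5723/√(39.48 + 0.327) = 0.5723/6.309 = 0.09071.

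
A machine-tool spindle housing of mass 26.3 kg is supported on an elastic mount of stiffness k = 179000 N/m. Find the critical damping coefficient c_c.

c_c = 2√(k·m) = 2√(179000 × 26.3) = 2 × 2170 = 4339 N·s/m.

4340 N·s/m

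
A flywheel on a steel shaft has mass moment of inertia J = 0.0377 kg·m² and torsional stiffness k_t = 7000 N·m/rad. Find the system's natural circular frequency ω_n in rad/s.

431 rad/s

ω_n = √(k_t/J) = √(7000/0.0377) = √185700 = 430.9 rad/s.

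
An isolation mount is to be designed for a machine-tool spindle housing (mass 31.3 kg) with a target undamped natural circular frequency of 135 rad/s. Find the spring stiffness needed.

570000 N/m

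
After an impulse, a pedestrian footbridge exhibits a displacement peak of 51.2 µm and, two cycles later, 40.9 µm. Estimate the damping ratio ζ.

0.0179

Logarithmic decrement δ = (1/n)·ln(x₀/x_n) = (1/2)·ln(51.2/40.9) = (1/2)·ln(1.252) = 0.1123.
ζ = δ/√(4π² + δ²) = 0.1123/√(39.48 + 0.0126) = 0.1123/6.284 = 0.01787.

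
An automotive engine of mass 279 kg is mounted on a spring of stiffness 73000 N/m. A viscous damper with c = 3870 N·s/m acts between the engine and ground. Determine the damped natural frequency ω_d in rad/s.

14.6 rad/s

ω_n = √(k/m) = √(73000/279) = 16.18 rad/s.
Critical damping c_c = 2√(k·m) = 2√(73000 × 279) = 9026 N·s/m, so ζ = c/c_c = 3870/9026 = 0.4288.
ω_d = ω_n√(1 − ζ²) = 16.18 × √(1 − 0.184) = 14.61 rad/s.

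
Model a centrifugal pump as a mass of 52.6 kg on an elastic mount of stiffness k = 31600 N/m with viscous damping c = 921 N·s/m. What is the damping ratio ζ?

0.357

ω_n = √(k/m) = √(31600/52.6) = 24.51 rad/s.
Critical damping c_c = 2√(k·m) = 2√(31600 × 52.6) = 2578 N·s/m, so ζ = c/c_c = 921/2578 = 0.3572.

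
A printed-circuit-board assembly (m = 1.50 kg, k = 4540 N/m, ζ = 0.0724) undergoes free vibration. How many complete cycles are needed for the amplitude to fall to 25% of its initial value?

Logarithmic decrement δ = 2πζ/√(1 − ζ²) = 2π × 0.07240/√(1 − 0.00524) = 0.4561.
x_n/x₀ = e^(−nδ) ≤ 0.25; take ln: n ≥ ln(1/0.25)/δ = 1.386/0.4561 = 3.039.
So 4 complete cycles are required.

4 cycles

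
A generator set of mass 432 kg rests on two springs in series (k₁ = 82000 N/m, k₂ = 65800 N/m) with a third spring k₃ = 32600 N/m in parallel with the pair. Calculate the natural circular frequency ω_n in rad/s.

12.6 rad/s

Series pair: k_s = k₁k₂/(k₁+k₂) = (82000)(65800)/(82000 + 65800) = 36510 N/m. In parallel with k₃: k_eq = 36510 + 32600 = 69110 N/m.
ω_n = √(k_eq/m) = √(69110/432) = √160.0 = 12.65 rad/s.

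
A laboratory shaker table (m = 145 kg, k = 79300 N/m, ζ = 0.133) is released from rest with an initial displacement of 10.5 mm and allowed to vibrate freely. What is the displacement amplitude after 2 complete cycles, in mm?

1.94 mm

Logarithmic decrement δ = 2πζ/√(1 − ζ²) = 2π × 0.1330/√(1 − 0.0177) = 0.8432.
After n cycles, x_n/x₀ = e^(−nδ), so x_2 = 10.5 × e^(−2 × 0.8432) = 10.5 × 0.1852 = 1.945 mm.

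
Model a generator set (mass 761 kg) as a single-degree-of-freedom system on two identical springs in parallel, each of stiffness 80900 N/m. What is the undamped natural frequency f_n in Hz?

2.32 Hz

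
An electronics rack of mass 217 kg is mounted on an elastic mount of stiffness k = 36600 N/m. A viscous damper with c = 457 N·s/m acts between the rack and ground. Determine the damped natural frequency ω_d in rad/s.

ω_n = √(k/m) = √(36600/217) = 12.99 rad/s.
Critical damping c_c = 2√(k·m) = 2√(36600 × 217) = 5636 N·s/m, so ζ = c/c_c = 457/5636 = 0.08108.
ω_d = ω_n√(1 − ζ²) = 12.99 × √(1 − 0.00657) = 12.94 rad/s.

12.9 rad/s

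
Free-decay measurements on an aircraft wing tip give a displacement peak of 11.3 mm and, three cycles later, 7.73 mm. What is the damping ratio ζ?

Logarithmic decrement δ = (1/n)·ln(x₀/x_n) = (1/3)·ln(11.3/7.73) = (1/3)·ln(1.462) = 0.1266.
ζ = δ/√(4π² + δ²) = 0.1266/√(39.48 + 0.0160) = 0.1266/6.284 = 0.02014.

0.0201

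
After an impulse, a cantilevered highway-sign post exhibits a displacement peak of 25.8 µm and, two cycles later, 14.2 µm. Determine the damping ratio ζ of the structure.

Logarithmic decrement δ = (1/n)·ln(x₀/x_n) = (1/2)·ln(25.8/14.2) = (1/2)·ln(1.817) = 0.2986.
ζ = δ/√(4π² + δ²) = 0.2986/√(39.48 + 0.0891) = 0.2986/6.290 = 0.04746.

0.0475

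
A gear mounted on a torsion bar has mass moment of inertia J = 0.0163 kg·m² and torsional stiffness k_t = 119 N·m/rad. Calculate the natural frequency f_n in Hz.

13.6 Hz

ω_n = √(k_t/J) = √(119/0.0163) = √7301 = 85.44 rad/s.
f_n = ω_n/(2π) = 85.44/6.283 = 13.60 Hz.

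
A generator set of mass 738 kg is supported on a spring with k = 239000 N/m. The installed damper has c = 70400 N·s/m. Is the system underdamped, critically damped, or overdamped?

c_c = 2√(k·m) = 26560 N·s/m; ζ = c/c_c = 70400/26560 = 2.65.
Since ζ > 1 the system is overdamped.

overdamped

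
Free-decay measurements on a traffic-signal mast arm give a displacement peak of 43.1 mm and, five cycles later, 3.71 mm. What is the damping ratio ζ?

0.0778

Logarithmic decrement δ = (1/n)·ln(x₀/x_n) = (1/5)·ln(43.1/3.71) = (1/5)·ln(11.62) = 0.4905.
ζ = δ/√(4π² + δ²) = 0.4905/√(39.48 + 0.241) = 0.4905/6.302 = 0.07783.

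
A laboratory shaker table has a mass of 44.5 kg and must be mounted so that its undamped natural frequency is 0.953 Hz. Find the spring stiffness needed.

ω_n = 2πf_n = 2π × 0.953 = 5.988 rad/s.
k = m·ω_n² = 44.5 × 5.988² = 44.5 × 35.85 = 1596 N/m.

1600 N/m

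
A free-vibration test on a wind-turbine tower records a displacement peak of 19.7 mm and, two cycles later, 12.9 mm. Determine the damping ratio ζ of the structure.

Logarithmic decrement δ = (1/n)·ln(x₀/x_n) = (1/2)·ln(19.7/12.9) = (1/2)·ln(1.527) = 0.2117.
ζ = δ/√(4π² + δ²) = 0.2117/√(39.48 + 0.0448) = 0.2117/6.287 = 0.03367.

0.0337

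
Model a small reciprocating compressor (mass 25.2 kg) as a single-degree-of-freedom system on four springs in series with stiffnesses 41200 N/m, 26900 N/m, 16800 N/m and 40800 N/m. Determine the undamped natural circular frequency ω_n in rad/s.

Series springs: 1/k_eq = 1/41200 + 1/26900 + 1/16800 + 1/40800 = 0.0001455, so k_eq = 6874 N/m.
ω_n = √(k_eq/m) = √(6874/25.2) = √272.8 = 16.52 rad/s.

16.5 rad/s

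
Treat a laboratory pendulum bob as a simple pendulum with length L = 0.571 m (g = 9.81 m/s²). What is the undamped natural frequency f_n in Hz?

0.660 Hz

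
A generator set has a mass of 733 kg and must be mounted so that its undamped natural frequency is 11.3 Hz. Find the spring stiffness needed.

3700000 N/m

ω_n = 2πf_n = 2π × 11.3 = 71.00 rad/s.
k = m·ω_n² = 733 × 71.00² = 733 × 5041 = 3695000 N/m.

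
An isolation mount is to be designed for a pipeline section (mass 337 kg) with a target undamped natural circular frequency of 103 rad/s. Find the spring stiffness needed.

3580000 N/m

k = m·ω_n² = 337 × 103.0² = 337 × 10610 = 3575000 N/m.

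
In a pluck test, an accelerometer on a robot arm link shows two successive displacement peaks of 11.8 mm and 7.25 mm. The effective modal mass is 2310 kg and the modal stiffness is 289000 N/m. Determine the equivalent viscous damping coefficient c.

Logarithmic decrement δ = (1/n)·ln(x₀/x_n) = (1/1)·ln(11.8/7.25) = (1/1)·ln(1.628) = 0.4871.
ζ = δ/√(4π² + δ²) = 0.4871/√(39.48 + 0.237) = 0.4871/6.302 = 0.07729.
c = ζ · 2√(km) = 0.07729 × 2√(289000 × 2310) = 0.07729 × 51680 = 3994 N·s/m.

3990 N·s/m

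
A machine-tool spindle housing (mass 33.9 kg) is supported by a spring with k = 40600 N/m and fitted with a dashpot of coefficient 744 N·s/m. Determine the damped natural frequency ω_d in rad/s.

ω_n = √(k/m) = √(40600/33.9) = 34.61 rad/s.
Critical damping c_c = 2√(k·m) = 2√(40600 × 33.9) = 2346 N·s/m, so ζ = c/c_c = 744/2346 = 0.3171.
ω_d = ω_n√(1 − ζ²) = 34.61 × √(1 − 0.101) = 32.82 rad/s.

32.8 rad/s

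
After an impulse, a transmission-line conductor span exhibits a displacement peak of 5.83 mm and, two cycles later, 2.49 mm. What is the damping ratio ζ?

Logarithmic decrement δ = (1/n)·ln(x₀/x_n) = (1/2)·ln(5.83/2.49) = (1/2)·ln(2.341) = 0.4254.
ζ = δ/√(4π² + δ²) = 0.4254/√(39.48 + 0.181) = 0.4254/6.298 = 0.06754.

0.0675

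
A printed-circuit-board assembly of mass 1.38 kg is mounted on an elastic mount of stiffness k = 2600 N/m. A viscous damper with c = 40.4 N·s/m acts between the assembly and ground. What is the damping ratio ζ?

0.337

ω_n = √(k/m) = √(2600/1.38) = 43.41 rad/s.
Critical damping c_c = 2√(k·m) = 2√(2600 × 1.38) = 119.8 N·s/m, so ζ = c/c_c = 40.4/119.8 = 0.3372.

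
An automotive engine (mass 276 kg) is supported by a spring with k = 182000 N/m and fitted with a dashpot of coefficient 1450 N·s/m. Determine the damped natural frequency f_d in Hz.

ω_n = √(k/m) = √(182000/276) = 25.68 rad/s.
Critical damping c_c = 2√(k·m) = 2√(182000 × 276) = 14170 N·s/m, so ζ = c/c_c = 1450/14170 = 0.1023.
ω_d = ω_n√(1 − ζ²) = 25.68 × √(1 − 0.0105) = 25.54 rad/s.
f_d = ω_d/(2π) = 4.066 Hz.

4.07 Hz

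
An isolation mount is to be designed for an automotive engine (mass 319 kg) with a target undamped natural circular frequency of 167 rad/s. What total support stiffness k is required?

k = m·ω_n² = 319 × 167.0² = 319 × 27890 = 8897000 N/m.

8900000 N/m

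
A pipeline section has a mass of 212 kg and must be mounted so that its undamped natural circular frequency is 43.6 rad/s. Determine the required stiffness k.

k = m·ω_n² = 212 × 43.60² = 212 × 1901 = 403000 N/m.

403000 N/m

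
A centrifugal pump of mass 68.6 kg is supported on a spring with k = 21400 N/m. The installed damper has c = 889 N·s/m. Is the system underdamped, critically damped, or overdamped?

underdamped

c_c = 2√(k·m) = 2423 N·s/m; ζ = c/c_c = 889/2423 = 0.367.
Since ζ < 1 the system is underdamped.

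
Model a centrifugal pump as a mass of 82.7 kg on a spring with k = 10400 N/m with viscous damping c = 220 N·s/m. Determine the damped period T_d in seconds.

ω_n = √(k/m) = √(10400/82.7) = 11.21 rad/s.
Critical damping c_c = 2√(k·m) = 2√(10400 × 82.7) = 1855 N·s/m, so ζ = c/c_c = 220/1855 = 0.1186.
ω_d = ω_n√(1 − ζ²) = 11.21 × √(1 − 0.0141) = 11.13 rad/s.
T_d = 2π/ω_d = 0.5643 s.

0.564 s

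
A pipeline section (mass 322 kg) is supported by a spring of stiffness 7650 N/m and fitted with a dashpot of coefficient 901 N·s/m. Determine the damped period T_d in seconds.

1.35 s

ω_n = √(k/m) = √(7650/322) = 4.874 rad/s.
Critical damping c_c = 2√(k·m) = 2√(7650 × 322) = 3139 N·s/m, so ζ = c/c_c = 901/3139 = 0.2870.
ω_d = ω_n√(1 − ζ²) = 4.874 × √(1 − 0.0824) = 4.669 rad/s.
T_d = 2π/ω_d = 1.346 s.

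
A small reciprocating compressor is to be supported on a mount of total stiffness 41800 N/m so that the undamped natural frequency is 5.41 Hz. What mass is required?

36.2 kg

ω_n = 2πf_n = 2π × 5.41 = 33.99 rad/s.
m = k/ω_n² = 41800/33.99² = 41800/1155 = 36.18 kg.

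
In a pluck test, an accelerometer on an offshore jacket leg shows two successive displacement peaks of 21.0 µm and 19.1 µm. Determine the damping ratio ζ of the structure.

0.0151

Logarithmic decrement δ = (1/n)·ln(x₀/x_n) = (1/1)·ln(21.0/19.1) = (1/1)·ln(1.099) = 0.09483.
ζ = δ/√(4π² + δ²) = 0.09483/√(39.48 + 0.00899) = 0.09483/6.284 = 0.01509.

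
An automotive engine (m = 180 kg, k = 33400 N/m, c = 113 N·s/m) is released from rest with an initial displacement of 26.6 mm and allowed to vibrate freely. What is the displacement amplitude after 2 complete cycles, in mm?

19.9 mm

ζ = c/(2√(km)) = 113/(2√(33400 × 180)) = 113/4904 = 0.02304.
Logarithmic decrement δ = 2πζ/√(1 − ζ²) = 2π × 0.02304/√(1 − 0.000531) = 0.1448.
After n cycles, x_n/x₀ = e^(−nδ), so x_2 = 26.6 × e^(−2 × 0.1448) = 26.6 × 0.7485 = 19.91 mm.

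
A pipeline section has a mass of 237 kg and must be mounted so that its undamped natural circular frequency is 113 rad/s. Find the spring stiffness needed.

3030000 N/m

k = m·ω_n² = 237 × 113.0² = 237 × 12770 = 3026000 N/m.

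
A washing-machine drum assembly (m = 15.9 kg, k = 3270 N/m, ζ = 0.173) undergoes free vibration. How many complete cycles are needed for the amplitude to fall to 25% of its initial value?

2 cycles

Logarithmic decrement δ = 2πζ/√(1 − ζ²) = 2π × 0.1730/√(1 − 0.0299) = 1.104.
x_n/x₀ = e^(−nδ) ≤ 0.25; take ln: n ≥ ln(1/0.25)/δ = 1.386/1.104 = 1.256.
So 2 complete cycles are required.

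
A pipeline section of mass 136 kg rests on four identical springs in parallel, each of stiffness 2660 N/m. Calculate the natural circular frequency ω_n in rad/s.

Parallel springs add: k_eq = 4 × 2660 = 10640 N/m.
ω_n = √(k_eq/m) = √(10640/136) = √78.24 = 8.845 rad/s.

8.85 rad/s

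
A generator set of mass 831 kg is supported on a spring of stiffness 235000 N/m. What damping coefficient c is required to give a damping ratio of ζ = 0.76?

21200 N·s/m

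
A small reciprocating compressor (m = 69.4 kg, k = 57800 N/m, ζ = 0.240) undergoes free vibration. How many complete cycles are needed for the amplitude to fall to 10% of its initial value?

Logarithmic decrement δ = 2πζ/√(1 − ζ²) = 2π × 0.2400/√(1 − 0.0576) = 1.553.
x_n/x₀ = e^(−nδ) ≤ 0.1; take ln: n ≥ ln(1/0.1)/δ = 2.303/1.553 = 1.482.
So 2 complete cycles are required.

2 cycles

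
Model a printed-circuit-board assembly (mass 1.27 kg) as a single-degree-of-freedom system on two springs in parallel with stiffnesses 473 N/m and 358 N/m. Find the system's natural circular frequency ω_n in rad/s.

Parallel springs add: k_eq = 473 + 358 = 831.0 N/m.
ω_n = √(k_eq/m) = √(831.0/1.27) = √654.3 = 25.58 rad/s.

25.6 rad/s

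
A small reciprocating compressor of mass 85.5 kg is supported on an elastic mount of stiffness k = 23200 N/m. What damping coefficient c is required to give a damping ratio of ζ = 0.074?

208 N·s/m

c_c = 2√(k·m) = 2√(23200 × 85.5) = 2817 N·s/m.
c = ζ·c_c = 0.074 × 2817 = 208.4 N·s/m.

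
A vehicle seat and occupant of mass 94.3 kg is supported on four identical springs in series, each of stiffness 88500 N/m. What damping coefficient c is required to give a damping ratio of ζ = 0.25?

722 N·s/m

Series springs: 1/k_eq = 4/88500, so k_eq = 88500/4 = 22120 N/m.
c_c = 2√(k_eq·m) = 2√(22120 × 94.3) = 2889 N·s/m.
c = ζ·c_c = 0.25 × 2889 = 722.2 N·s/m.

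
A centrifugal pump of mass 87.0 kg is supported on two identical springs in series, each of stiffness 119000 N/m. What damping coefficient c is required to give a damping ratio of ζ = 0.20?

910 N·s/m

Series springs: 1/k_eq = 2/119000, so k_eq = 119000/2 = 59500 N/m.
c_c = 2√(k_eq·m) = 2√(59500 × 87.0) = 4550 N·s/m.
c = ζ·c_c = 0.20 × 4550 = 910.1 N·s/m.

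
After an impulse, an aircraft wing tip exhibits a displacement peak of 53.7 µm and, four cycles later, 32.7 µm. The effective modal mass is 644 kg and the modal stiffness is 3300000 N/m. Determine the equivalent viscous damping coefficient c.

Logarithmic decrement δ = (1/n)·ln(x₀/x_n) = (1/4)·ln(53.7/32.7) = (1/4)·ln(1.642) = 0.1240.
ζ = δ/√(4π² + δ²) = 0.1240/√(39.48 + 0.0154) = 0.1240/6.284 = 0.01973.
c = ζ · 2√(km) = 0.01973 × 2√(3300000 × 644) = 0.01973 × 92200 = 1819 N·s/m.

1820 N·s/m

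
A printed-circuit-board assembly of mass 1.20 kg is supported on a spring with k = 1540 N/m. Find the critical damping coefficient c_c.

86.0 N·s/m

c_c = 2√(k·m) = 2√(1540 × 1.20) = 2 × 42.99 = 85.98 N·s/m.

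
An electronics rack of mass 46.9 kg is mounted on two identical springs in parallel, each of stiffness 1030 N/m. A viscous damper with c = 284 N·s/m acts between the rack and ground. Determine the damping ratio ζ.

0.457

Parallel springs add: k_eq = 2 × 1030 = 2060 N/m.
ω_n = √(k_eq/m) = √(2060/46.9) = 6.627 rad/s.
Critical damping c_c = 2√(k_eq·m) = 2√(2060 × 46.9) = 621.7 N·s/m, so ζ = c/c_c = 284/621.7 = 0.4568.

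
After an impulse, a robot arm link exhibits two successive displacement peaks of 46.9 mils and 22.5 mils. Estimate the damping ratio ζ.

0.116

Logarithmic decrement δ = (1/n)·ln(x₀/x_n) = (1/1)·ln(46.9/22.5) = (1/1)·ln(2.084) = 0.7345.
ζ = δ/√(4π² + δ²) = 0.7345/√(39.48 + 0.539) = 0.7345/6.326 = 0.1161.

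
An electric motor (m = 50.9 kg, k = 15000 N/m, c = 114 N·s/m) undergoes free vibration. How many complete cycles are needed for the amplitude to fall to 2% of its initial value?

ζ = c/(2√(km)) = 114/(2√(15000 × 50.9)) = 114/1748 = 0.06523.
Logarithmic decrement δ = 2πζ/√(1 − ζ²) = 2π × 0.06523/√(1 − 0.00426) = 0.4107.
x_n/x₀ = e^(−nδ) ≤ 0.02; take ln: n ≥ ln(1/0.02)/δ = 3.912/0.4107 = 9.524.
So 10 complete cycles are required.

10 cycles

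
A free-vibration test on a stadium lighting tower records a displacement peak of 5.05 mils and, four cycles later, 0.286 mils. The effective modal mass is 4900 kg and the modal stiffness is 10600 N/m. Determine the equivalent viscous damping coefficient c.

Logarithmic decrement δ = (1/n)·ln(x₀/x_n) = (1/4)·ln(5.05/0.286) = (1/4)·ln(17.66) = 0.7178.
ζ = δ/√(4π² + δ²) = 0.7178/√(39.48 + 0.515) = 0.7178/6.324 = 0.1135.
c = ζ · 2√(km) = 0.1135 × 2√(10600 × 4900) = 0.1135 × 14410 = 1636 N·s/m.

1640 N·s/m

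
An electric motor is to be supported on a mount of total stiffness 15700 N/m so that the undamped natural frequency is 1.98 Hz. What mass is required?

101 kg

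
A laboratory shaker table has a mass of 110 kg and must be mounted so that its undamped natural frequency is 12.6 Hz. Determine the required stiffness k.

689000 N/m

ω_n = 2πf_n = 2π × 12.6 = 79.17 rad/s.
k = m·ω_n² = 110 × 79.17² = 110 × 6268 = 689400 N/m.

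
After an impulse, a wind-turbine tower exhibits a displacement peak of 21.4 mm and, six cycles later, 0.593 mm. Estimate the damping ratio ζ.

0.0947

Logarithmic decrement δ = (1/n)·ln(x₀/x_n) = (1/6)·ln(21.4/0.593) = (1/6)·ln(36.09) = 0.5977.
ζ = δ/√(4π² + δ²) = 0.5977/√(39.48 + 0.357) = 0.5977/6.312 = 0.09469.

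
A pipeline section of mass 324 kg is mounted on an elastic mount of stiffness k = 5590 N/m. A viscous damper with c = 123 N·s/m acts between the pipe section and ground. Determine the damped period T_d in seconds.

ω_n = √(k/m) = √(5590/324) = 4.154 rad/s.
Critical damping c_c = 2√(k·m) = 2√(5590 × 324) = 2692 N·s/m, so ζ = c/c_c = 123/2692 = 0.04570.
ω_d = ω_n√(1 − ζ²) = 4.154 × √(1 − 0.00209) = 4.149 rad/s.
T_d = 2π/ω_d = 1.514 s.

1.51 s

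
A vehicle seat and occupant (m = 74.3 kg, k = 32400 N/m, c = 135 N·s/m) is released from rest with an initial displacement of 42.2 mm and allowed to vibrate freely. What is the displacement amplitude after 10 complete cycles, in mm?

ζ = c/(2√(km)) = 135/(2√(32400 × 74.3)) = 135/3103 = 0.04350.
Logarithmic decrement δ = 2πζ/√(1 − ζ²) = 2π × 0.04350/√(1 − 0.00189) = 0.2736.
After n cycles, x_n/x₀ = e^(−nδ), so x_10 = 42.2 × e^(−10 × 0.2736) = 42.2 × 0.06482 = 2.736 mm.

2.74 mm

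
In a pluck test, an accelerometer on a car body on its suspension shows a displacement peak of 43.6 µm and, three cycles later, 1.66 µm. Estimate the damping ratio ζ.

Logarithmic decrement δ = (1/n)·ln(x₀/x_n) = (1/3)·ln(43.6/1.66) = (1/3)·ln(26.27) = 1.089.
ζ = δ/√(4π² + δ²) = 1.089/√(39.48 + 1.19) = 1.089/6.377 = 0.1708.

0.171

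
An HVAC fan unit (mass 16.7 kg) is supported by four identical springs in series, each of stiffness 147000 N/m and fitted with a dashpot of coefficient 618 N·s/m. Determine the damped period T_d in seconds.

Series springs: 1/k_eq = 4/147000, so k_eq = 147000/4 = 36750 N/m.
ω_n = √(k_eq/m) = √(36750/16.7) = 46.91 rad/s.
Critical damping c_c = 2√(k_eq·m) = 2√(36750 × 16.7) = 1567 N·s/m, so ζ = c/c_c = 618/1567 = 0.3944.
ω_d = ω_n√(1 − ζ²) = 46.91 × √(1 − 0.156) = 43.11 rad/s.
T_d = 2π/ω_d = 0.1458 s.

0.146 s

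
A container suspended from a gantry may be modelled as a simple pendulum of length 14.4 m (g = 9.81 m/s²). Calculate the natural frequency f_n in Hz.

For a simple pendulum ω_n = √(g/L) = √(9.81/14.4) = √0.6813 = 0.8254 rad/s.
f_n = ω_n/(2π) = 0.8254/6.283 = 0.1314 Hz.

0.131 Hz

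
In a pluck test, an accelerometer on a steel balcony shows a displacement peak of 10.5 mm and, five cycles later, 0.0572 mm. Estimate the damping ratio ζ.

Logarithmic decrement δ = (1/n)·ln(x₀/x_n) = (1/5)·ln(10.5/0.0572) = (1/5)·ln(183.6) = 1.043.
ζ = δ/√(4π² + δ²) = 1.043/√(39.48 + 1.09) = 1.043/6.369 = 0.1637.

0.164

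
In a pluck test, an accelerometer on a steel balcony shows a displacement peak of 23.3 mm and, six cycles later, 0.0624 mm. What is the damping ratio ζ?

Logarithmic decrement δ = (1/n)·ln(x₀/x_n) = (1/6)·ln(23.3/0.0624) = (1/6)·ln(373.4) = 0.9871.
ζ = δ/√(4π² + δ²) = 0.9871/√(39.48 + 0.974) = 0.9871/6.360 = 0.1552.

0.155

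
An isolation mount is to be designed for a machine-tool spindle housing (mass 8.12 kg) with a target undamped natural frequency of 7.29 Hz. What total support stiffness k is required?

17000 N/m

ω_n = 2πf_n = 2π × 7.29 = 45.80 rad/s.
k = m·ω_n² = 8.12 × 45.80² = 8.12 × 2098 = 17040 N/m.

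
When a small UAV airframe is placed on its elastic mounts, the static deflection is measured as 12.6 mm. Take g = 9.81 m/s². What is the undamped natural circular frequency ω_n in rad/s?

ω_n = √(g/δ_st) = √(9.81/0.0126) = √778.6 = 27.90 rad/s.

27.9 rad/s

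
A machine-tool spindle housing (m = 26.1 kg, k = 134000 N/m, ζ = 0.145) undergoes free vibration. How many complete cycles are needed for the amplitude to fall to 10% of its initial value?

Logarithmic decrement δ = 2πζ/√(1 − ζ²) = 2π × 0.1450/√(1 − 0.0210) = 0.9208.
x_n/x₀ = e^(−nδ) ≤ 0.1; take ln: n ≥ ln(1/0.1)/δ = 2.303/0.9208 = 2.501.
So 3 complete cycles are required.

3 cycles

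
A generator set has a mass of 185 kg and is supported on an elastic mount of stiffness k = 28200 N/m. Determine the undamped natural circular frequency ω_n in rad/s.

ω_n = √(k/m) = √(28200/185) = √152.4 = 12.35 rad/s.

12.3 rad/s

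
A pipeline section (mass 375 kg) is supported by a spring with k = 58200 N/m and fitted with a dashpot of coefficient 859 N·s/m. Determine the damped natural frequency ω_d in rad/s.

12.4 rad/s

ω_n = √(k/m) = √(58200/375) = 12.46 rad/s.
Critical damping c_c = 2√(k·m) = 2√(58200 × 375) = 9343 N·s/m, so ζ = c/c_c = 859/9343 = 0.09194.
ω_d = ω_n√(1 − ζ²) = 12.46 × √(1 − 0.00845) = 12.41 rad/s.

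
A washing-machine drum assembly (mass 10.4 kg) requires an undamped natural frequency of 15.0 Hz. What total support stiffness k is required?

ω_n = 2πf_n = 2π × 15.0 = 94.25 rad/s.
k = m·ω_n² = 10.4 × 94.25² = 10.4 × 8883 = 92380 N/m.

92400 N/m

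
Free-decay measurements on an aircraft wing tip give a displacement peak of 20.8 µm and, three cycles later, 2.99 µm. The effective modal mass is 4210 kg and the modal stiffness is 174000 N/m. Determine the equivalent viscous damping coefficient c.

5540 N·s/m

Logarithmic decrement δ = (1/n)·ln(x₀/x_n) = (1/3)·ln(20.8/2.99) = (1/3)·ln(6.957) = 0.6466.
ζ = δ/√(4π² + δ²) = 0.6466/√(39.48 + 0.418) = 0.6466/6.316 = 0.1024.
c = ζ · 2√(km) = 0.1024 × 2√(174000 × 4210) = 0.1024 × 54130 = 5541 N·s/m.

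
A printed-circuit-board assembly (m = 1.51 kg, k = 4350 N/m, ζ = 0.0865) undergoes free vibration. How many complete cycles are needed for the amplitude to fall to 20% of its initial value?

3 cycles

Logarithmic decrement δ = 2πζ/√(1 − ζ²) = 2π × 0.08650/√(1 − 0.00748) = 0.5455.
x_n/x₀ = e^(−nδ) ≤ 0.2; take ln: n ≥ ln(1/0.2)/δ = 1.609/0.5455 = 2.950.
So 3 complete cycles are required.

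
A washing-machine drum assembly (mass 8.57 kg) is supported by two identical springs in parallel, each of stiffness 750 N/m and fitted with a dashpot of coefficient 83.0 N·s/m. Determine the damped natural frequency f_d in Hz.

1.96 Hz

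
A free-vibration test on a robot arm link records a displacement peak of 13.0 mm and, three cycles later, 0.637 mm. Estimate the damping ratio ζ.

0.158

Logarithmic decrement δ = (1/n)·ln(x₀/x_n) = (1/3)·ln(13.0/0.637) = (1/3)·ln(20.41) = 1.005.
ζ = δ/√(4π² + δ²) = 1.005/√(39.48 + 1.01) = 1.005/6.363 = 0.1580.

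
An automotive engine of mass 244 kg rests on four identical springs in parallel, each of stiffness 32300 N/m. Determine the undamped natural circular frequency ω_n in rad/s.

Parallel springs add: k_eq = 4 × 32300 = 129200 N/m.
ω_n = √(k_eq/m) = √(129200/244) = √529.5 = 23.01 rad/s.

23.0 rad/s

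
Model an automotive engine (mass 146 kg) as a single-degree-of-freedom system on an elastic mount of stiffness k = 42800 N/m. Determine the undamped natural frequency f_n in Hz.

2.72 Hz

ω_n = √(k/m) = √(42800/146) = √293.2 = 17.12 rad/s.
f_n = ω_n/(2π) = 17.12/6.283 = 2.725 Hz.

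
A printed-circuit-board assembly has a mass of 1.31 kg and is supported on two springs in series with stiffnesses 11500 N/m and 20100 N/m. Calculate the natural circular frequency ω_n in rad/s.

74.7 rad/s

Series springs: 1/k_eq = 1/11500 + 1/20100 = 0.0001367, so k_eq = 7315 N/m.
ω_n = √(k_eq/m) = √(7315/1.31) = √5584 = 74.73 rad/s.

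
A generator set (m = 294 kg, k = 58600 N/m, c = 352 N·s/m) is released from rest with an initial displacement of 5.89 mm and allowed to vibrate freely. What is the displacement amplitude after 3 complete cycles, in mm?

2.65 mm

ζ = c/(2√(km)) = 352/(2√(58600 × 294)) = 352/8301 = 0.04240.
Logarithmic decrement δ = 2πζ/√(1 − ζ²) = 2π × 0.04240/√(1 − 0.00180) = 0.2667.
After n cycles, x_n/x₀ = e^(−nδ), so x_3 = 5.89 × e^(−3 × 0.2667) = 5.89 × 0.4493 = 2.647 mm.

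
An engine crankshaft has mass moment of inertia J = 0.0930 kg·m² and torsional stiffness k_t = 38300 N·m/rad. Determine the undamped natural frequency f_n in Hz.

102 Hz

ω_n = √(k_t/J) = √(38300/0.0930) = √411800 = 641.7 rad/s.
f_n = ω_n/(2π) = 641.7/6.283 = 102.1 Hz.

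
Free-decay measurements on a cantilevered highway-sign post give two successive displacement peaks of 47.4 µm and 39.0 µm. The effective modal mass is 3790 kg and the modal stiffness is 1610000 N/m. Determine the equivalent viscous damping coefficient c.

Logarithmic decrement δ = (1/n)·ln(x₀/x_n) = (1/1)·ln(47.4/39.0) = (1/1)·ln(1.215) = 0.1951.
ζ = δ/√(4π² + δ²) = 0.1951/√(39.48 + 0.0380) = 0.1951/6.286 = 0.03103.
c = ζ · 2√(km) = 0.03103 × 2√(1610000 × 3790) = 0.03103 × 156200 = 4848 N·s/m.

4850 N·s/m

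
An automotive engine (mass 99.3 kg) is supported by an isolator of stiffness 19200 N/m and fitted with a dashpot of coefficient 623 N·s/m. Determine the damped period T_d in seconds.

ω_n = √(k/m) = √(19200/99.3) = 13.91 rad/s.
Critical damping c_c = 2√(k·m) = 2√(19200 × 99.3) = 2762 N·s/m, so ζ = c/c_c = 623/2762 = 0.2256.
ω_d = ω_n√(1 − ζ²) = 13.91 × √(1 − 0.0509) = 13.55 rad/s.
T_d = 2π/ω_d = 0.4638 s.

0.464 s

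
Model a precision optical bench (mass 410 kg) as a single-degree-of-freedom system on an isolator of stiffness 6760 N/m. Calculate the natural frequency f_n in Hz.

ω_n = √(k/m) = √(6760/410) = √16.49 = 4.061 rad/s.
f_n = ω_n/(2π) = 4.061/6.283 = 0.6463 Hz.

0.646 Hz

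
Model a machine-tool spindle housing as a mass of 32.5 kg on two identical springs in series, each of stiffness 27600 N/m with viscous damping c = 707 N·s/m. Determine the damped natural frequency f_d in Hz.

2.79 Hz

Series springs: 1/k_eq = 2/27600, so k_eq = 27600/2 = 13800 N/m.
ω_n = √(k_eq/m) = √(13800/32.5) = 20.61 rad/s.
Critical damping c_c = 2√(k_eq·m) = 2√(13800 × 32.5) = 1339 N·s/m, so ζ = c/c_c = 707/1339 = 0.5278.
ω_d = ω_n√(1 − ζ²) = 20.61 × √(1 − 0.279) = 17.50 rad/s.
f_d = ω_d/(2π) = 2.785 Hz.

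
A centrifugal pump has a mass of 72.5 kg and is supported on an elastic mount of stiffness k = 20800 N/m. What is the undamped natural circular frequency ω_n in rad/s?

ω_n = √(k/m) = √(20800/72.5) = √286.9 = 16.94 rad/s.

16.9 rad/s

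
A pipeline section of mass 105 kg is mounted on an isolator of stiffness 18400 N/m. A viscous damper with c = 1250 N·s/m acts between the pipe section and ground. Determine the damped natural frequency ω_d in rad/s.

ω_n = √(k/m) = √(18400/105) = 13.24 rad/s.
Critical damping c_c = 2√(k·m) = 2√(18400 × 105) = 2780 N·s/m, so ζ = c/c_c = 1250/2780 = 0.4497.
ω_d = ω_n√(1 − ζ²) = 13.24 × √(1 − 0.202) = 11.82 rad/s.

11.8 rad/s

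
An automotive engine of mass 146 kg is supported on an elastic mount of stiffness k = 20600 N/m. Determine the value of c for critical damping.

3470 N·s/m

c_c = 2√(k·m) = 2√(20600 × 146) = 2 × 1734 = 3468 N·s/m.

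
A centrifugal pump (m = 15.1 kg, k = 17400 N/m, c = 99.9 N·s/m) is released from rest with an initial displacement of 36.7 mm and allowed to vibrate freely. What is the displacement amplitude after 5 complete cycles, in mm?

1.69 mm

ζ = c/(2√(km)) = 99.9/(2√(17400 × 15.1)) = 99.9/1025 = 0.09745.
Logarithmic decrement δ = 2πζ/√(1 − ζ²) = 2π × 0.09745/√(1 − 0.00950) = 0.6152.
After n cycles, x_n/x₀ = e^(−nδ), so x_5 = 36.7 × e^(−5 × 0.6152) = 36.7 × 0.04614 = 1.693 mm.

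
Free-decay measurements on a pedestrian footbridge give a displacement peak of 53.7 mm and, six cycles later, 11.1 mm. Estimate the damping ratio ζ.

Logarithmic decrement δ = (1/n)·ln(x₀/x_n) = (1/6)·ln(53.7/11.1) = (1/6)·ln(4.838) = 0.2627.
ζ = δ/√(4π² + δ²) = 0.2627/√(39.48 + 0.0690) = 0.2627/6.289 = 0.04178.

0.0418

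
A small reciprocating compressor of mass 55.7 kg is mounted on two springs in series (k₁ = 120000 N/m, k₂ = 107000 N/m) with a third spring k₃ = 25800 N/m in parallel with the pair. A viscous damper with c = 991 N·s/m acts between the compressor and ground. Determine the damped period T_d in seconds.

Series pair: k_s = k₁k₂/(k₁+k₂) = (120000)(107000)/(120000 + 107000) = 56560 N/m. In parallel with k₃: k_eq = 56560 + 25800 = 82360 N/m.
ω_n = √(k_eq/m) = √(82360/55.7) = 38.45 rad/s.
Critical damping c_c = 2√(k_eq·m) = 2√(82360 × 55.7) = 4284 N·s/m, so ζ = c/c_c = 991/4284 = 0.2313.
ω_d = ω_n√(1 − ζ²) = 38.45 × √(1 − 0.0535) = 37.41 rad/s.
T_d = 2π/ω_d = 0.1680 s.

0.168 s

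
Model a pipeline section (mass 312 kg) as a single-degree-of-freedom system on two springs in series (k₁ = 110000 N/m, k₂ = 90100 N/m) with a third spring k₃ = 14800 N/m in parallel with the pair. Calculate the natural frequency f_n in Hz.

2.29 Hz

Series pair: k_s = k₁k₂/(k₁+k₂) = (110000)(90100)/(110000 + 90100) = 49530 N/m. In parallel with k₃: k_eq = 49530 + 14800 = 64330 N/m.
ω_n = √(k_eq/m) = √(64330/312) = √206.2 = 14.36 rad/s.
f_n = ω_n/(2π) = 14.36/6.283 = 2.285 Hz.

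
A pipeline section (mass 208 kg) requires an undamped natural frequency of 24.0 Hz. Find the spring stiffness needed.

ω_n = 2πf_n = 2π × 24.0 = 150.8 rad/s.
k = m·ω_n² = 208 × 150.8² = 208 × 22740 = 4730000 N/m.

4730000 N/m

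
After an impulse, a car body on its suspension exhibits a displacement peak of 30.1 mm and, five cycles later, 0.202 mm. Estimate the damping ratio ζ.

Logarithmic decrement δ = (1/n)·ln(x₀/x_n) = (1/5)·ln(30.1/0.202) = (1/5)·ln(149.0) = 1.001.
ζ = δ/√(4π² + δ²) = 1.001/√(39.48 + 1.00) = 1.001/6.362 = 0.1573.

0.157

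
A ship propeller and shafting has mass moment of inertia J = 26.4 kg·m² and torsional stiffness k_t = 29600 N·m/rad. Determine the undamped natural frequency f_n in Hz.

ω_n = √(k_t/J) = √(29600/26.4) = √1121 = 33.48 rad/s.
f_n = ω_n/(2π) = 33.48/6.283 = 5.329 Hz.

5.33 Hz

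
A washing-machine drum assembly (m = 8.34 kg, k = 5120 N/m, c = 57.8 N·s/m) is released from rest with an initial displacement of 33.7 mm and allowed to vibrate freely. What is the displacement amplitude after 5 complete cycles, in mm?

0.399 mm

ζ = c/(2√(km)) = 57.8/(2√(5120 × 8.34)) = 57.8/413.3 = 0.1399.
Logarithmic decrement δ = 2πζ/√(1 − ζ²) = 2π × 0.1399/√(1 − 0.0196) = 0.8875.
After n cycles, x_n/x₀ = e^(−nδ), so x_5 = 33.7 × e^(−5 × 0.8875) = 33.7 × 0.01183 = 0.3986 mm.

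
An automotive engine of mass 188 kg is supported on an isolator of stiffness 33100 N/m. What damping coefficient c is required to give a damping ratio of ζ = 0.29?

c_c = 2√(k·m) = 2√(33100 × 188) = 4989 N·s/m.
c = ζ·c_c = 0.29 × 4989 = 1447 N·s/m.

1450 N·s/m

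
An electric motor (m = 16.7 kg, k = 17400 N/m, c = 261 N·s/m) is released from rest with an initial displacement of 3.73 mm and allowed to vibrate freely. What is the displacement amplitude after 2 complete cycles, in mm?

0.162 mm

ζ = c/(2√(km)) = 261/(2√(17400 × 16.7)) = 261/1078 = 0.2421.
Logarithmic decrement δ = 2πζ/√(1 − ζ²) = 2π × 0.2421/√(1 − 0.0586) = 1.568.
After n cycles, x_n/x₀ = e^(−nδ), so x_2 = 3.73 × e^(−2 × 1.568) = 3.73 × 0.04348 = 0.1622 mm.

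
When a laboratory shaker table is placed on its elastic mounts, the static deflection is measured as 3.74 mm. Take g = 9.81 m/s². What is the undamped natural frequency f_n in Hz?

8.15 Hz

ω_n = √(g/δ_st) = √(9.81/0.00374) = √2623 = 51.22 rad/s.
f_n = ω_n/(2π) = 51.22/6.283 = 8.151 Hz.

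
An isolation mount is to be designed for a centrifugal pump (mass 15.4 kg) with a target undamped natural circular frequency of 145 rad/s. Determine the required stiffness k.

324000 N/m

k = m·ω_n² = 15.4 × 145.0² = 15.4 × 21020 = 323800 N/m.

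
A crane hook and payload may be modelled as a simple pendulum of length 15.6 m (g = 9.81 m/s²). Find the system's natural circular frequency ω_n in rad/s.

0.793 rad/s

For a simple pendulum ω_n = √(g/L) = √(9.81/15.6) = √0.6288 = 0.7930 rad/s.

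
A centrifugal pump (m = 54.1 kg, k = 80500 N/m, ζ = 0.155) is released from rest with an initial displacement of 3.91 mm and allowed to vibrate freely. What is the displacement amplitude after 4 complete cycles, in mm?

Logarithmic decrement δ = 2πζ/√(1 − ζ²) = 2π × 0.1550/√(1 − 0.0240) = 0.9858.
After n cycles, x_n/x₀ = e^(−nδ), so x_4 = 3.91 × e^(−4 × 0.9858) = 3.91 × 0.01939 = 0.07580 mm.

0.0758 mm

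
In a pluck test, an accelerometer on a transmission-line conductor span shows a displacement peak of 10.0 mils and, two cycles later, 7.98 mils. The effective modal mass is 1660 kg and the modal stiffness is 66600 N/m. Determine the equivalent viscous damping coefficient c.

378 N·s/m

Logarithmic decrement δ = (1/n)·ln(x₀/x_n) = (1/2)·ln(10.0/7.98) = (1/2)·ln(1.253) = 0.1128.
ζ = δ/√(4π² + δ²) = 0.1128/√(39.48 + 0.0127) = 0.1128/6.284 = 0.01795.
c = ζ · 2√(km) = 0.01795 × 2√(66600 × 1660) = 0.01795 × 21030 = 377.5 N·s/m.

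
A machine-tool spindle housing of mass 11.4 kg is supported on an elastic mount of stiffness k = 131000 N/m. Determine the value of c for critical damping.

2440 N·s/m

c_c = 2√(k·m) = 2√(131000 × 11.4) = 2 × 1222 = 2444 N·s/m.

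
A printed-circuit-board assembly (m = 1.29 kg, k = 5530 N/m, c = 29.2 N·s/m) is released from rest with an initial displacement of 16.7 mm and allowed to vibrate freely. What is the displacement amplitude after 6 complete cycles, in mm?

ζ = c/(2√(km)) = 29.2/(2√(5530 × 1.29)) = 29.2/168.9 = 0.1729.
Logarithmic decrement δ = 2πζ/√(1 − ζ²) = 2π × 0.1729/√(1 − 0.0299) = 1.103.
After n cycles, x_n/x₀ = e^(−nδ), so x_6 = 16.7 × e^(−6 × 1.103) = 16.7 × 0.001338 = 0.02235 mm.

0.0224 mm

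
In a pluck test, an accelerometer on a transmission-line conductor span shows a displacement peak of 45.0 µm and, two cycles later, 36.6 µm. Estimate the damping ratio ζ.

Logarithmic decrement δ = (1/n)·ln(x₀/x_n) = (1/2)·ln(45.0/36.6) = (1/2)·ln(1.230) = 0.1033.
ζ = δ/√(4π² + δ²) = 0.1033/√(39.48 + 0.0107) = 0.1033/6.284 = 0.01644.

0.0164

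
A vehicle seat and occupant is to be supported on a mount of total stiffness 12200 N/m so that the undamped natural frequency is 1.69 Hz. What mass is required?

108 kg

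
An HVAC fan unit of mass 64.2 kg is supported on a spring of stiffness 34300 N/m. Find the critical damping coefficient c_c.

2970 N·s/m

c_c = 2√(k·m) = 2√(34300 × 64.2) = 2 × 1484 = 2968 N·s/m.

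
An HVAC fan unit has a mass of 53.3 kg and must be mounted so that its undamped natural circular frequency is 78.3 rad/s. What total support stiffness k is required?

327000 N/m

k = m·ω_n² = 53.3 × 78.30² = 53.3 × 6131 = 326800 N/m.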